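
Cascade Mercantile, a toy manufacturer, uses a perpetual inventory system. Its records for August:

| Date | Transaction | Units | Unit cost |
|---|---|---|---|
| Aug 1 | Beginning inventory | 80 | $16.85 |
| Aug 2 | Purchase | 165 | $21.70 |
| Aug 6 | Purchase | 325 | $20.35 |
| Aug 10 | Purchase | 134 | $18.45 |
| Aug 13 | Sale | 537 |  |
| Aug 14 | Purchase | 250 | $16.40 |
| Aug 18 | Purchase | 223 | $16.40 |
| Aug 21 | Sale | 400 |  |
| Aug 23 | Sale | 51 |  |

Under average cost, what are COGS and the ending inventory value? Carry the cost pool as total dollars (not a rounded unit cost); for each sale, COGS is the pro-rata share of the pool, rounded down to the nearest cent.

COGS = $18,499.19; ending inventory = $3,272.56

After Aug 1: 80 on hand, pool $1,348.00 (≈ $16.8500 each)
After Aug 2: 245 on hand, pool $4,928.50 (≈ $20.1163 each)
After Aug 6: 570 on hand, pool $11,542.25 (≈ $20.2496 each)
After Aug 10: 704 on hand, pool $14,014.55 (≈ $19.9070 each)
Aug 13, sell 537: 537/704 × $14,014.55 → $10,690.07
After Aug 14: 417 on hand, pool $7,424.48 (≈ $17.8045 each)
After Aug 18: 640 on hand, pool $11,081.68 (≈ $17.3151 each)
Aug 21, sell 400: 400/640 × $11,081.68 → $6,926.05
Aug 23, sell 51: 51/240 × $4,155.63 → $883.07
Total COGS = $10,690.07 + $6,926.05 + $883.07 = $18,499.19
Ending inventory (cost pool remaining) = $3,272.56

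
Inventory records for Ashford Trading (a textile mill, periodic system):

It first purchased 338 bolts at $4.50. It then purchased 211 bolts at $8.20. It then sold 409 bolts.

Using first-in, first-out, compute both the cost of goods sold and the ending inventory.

COGS = $2,103.20; ending inventory = $1,148.00

Sale 1 (409) [FIFO — oldest first]: 338 @ $4.50 + 71 @ $8.20 = $2,103.20
Ending inventory: 140 @ $8.20 = $1,148.00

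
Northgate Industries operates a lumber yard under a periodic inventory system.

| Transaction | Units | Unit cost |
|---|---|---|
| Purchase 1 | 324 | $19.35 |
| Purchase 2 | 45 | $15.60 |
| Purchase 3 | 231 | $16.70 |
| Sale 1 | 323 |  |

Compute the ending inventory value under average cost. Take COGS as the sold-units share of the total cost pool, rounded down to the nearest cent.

Ending inventory = $4,999.44

Sale 1, sell 323: 323/600 × $10,829.10 → $5,829.66
Ending inventory (cost pool remaining) = $4,999.44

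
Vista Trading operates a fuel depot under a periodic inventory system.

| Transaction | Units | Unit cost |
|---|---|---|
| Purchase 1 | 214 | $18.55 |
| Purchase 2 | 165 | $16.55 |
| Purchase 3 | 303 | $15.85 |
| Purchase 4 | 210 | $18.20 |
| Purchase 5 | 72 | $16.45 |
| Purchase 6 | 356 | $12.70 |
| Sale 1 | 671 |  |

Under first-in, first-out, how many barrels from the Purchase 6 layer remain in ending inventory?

Sale 1 (671) [FIFO — oldest first]: 214 @ $18.55 + 165 @ $16.55 + 292 @ $15.85 = $11,328.65
Ending inventory: 11 @ $15.85 + 210 @ $18.20 + 72 @ $16.45 + 356 @ $12.70 = $9,701.95
Check: goods available $21,030.60 = COGS $11,328.65 + ending $9,701.95

356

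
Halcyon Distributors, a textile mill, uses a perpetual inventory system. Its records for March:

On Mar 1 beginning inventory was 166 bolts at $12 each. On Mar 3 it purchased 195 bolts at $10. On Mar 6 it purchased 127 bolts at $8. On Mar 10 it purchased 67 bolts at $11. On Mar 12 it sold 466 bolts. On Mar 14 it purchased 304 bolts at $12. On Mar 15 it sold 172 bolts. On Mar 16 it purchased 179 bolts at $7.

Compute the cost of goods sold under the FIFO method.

COGS = $6,691

Mar 12, 466 sold [FIFO — oldest first]: 166 @ $12 + 195 @ $10 + 105 @ $8 = $4,782
Mar 15, 172 sold [FIFO — oldest first]: 22 @ $8 + 67 @ $11 + 83 @ $12 = $1,909
Total COGS = $4,782 + $1,909 = $6,691
Ending inventory: 221 @ $12 + 179 @ $7 = $3,905
Check: goods available $10,596 = COGS $6,691 + ending $3,905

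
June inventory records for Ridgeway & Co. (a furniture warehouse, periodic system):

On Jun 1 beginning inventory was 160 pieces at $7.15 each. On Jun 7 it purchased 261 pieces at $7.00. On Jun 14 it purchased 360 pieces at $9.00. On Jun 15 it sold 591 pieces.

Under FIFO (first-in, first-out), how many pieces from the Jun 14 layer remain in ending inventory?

Jun 15, 591 sold [FIFO — oldest first]: 160 @ $7.15 + 261 @ $7.00 + 170 @ $9.00 = $4,501.00
Ending inventory: 190 @ $9.00 = $1,710.00

190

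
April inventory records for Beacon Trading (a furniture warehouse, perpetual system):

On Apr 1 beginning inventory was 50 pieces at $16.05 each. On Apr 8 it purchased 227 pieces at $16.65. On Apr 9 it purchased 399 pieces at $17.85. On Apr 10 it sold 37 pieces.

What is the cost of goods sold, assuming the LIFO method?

COGS = $660.45

Apr 10, 37 sold [LIFO — newest first]: 37 @ $17.85 = $660.45
Ending inventory: 50 @ $16.05 + 227 @ $16.65 + 362 @ $17.85 = $11,043.75
Check: goods available $11,704.20 = COGS $660.45 + ending $11,043.75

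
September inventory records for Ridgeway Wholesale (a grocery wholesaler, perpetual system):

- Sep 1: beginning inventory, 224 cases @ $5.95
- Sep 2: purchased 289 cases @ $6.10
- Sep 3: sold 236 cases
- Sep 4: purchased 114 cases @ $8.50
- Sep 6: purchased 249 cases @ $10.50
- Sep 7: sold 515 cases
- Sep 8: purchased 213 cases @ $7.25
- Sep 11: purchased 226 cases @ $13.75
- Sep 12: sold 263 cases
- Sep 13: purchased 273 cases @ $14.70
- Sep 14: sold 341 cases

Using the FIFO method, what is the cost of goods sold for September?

COGS = $11,918.95

Sep 3, 236 sold [FIFO — oldest first]: 224 @ $5.95 + 12 @ $6.10 = $1,406.00
Sep 7, 515 sold [FIFO — oldest first]: 277 @ $6.10 + 114 @ $8.50 + 124 @ $10.50 = $3,960.70
Sep 12, 263 sold [FIFO — oldest first]: 125 @ $10.50 + 138 @ $7.25 = $2,313.00
Sep 14, 341 sold [FIFO — oldest first]: 75 @ $7.25 + 226 @ $13.75 + 40 @ $14.70 = $4,239.25
Total COGS = $1,406.00 + $3,960.70 + $2,313.00 + $4,239.25 = $11,918.95
Ending inventory: 233 @ $14.70 = $3,425.10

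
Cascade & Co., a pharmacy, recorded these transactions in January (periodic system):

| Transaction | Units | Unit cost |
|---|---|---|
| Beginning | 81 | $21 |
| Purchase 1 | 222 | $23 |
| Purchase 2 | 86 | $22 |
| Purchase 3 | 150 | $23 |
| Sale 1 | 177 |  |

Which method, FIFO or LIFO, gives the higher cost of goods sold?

FIFO COGS: 81 @ $21 + 96 @ $23 = $3,909
LIFO COGS: 150 @ $23 + 27 @ $22 = $4,044

LIFO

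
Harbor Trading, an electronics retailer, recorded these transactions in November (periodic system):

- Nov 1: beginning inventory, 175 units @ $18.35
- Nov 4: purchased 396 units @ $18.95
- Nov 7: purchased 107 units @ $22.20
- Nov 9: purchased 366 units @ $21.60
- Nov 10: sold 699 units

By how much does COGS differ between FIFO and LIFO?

FIFO COGS: 175 @ $18.35 + 396 @ $18.95 + 107 @ $22.20 + 21 @ $21.60 = $13,544.45
LIFO COGS: 366 @ $21.60 + 107 @ $22.20 + 226 @ $18.95 = $14,563.70
Difference = |$13,544.45 − $14,563.70| = $1,019.25

$1,019.25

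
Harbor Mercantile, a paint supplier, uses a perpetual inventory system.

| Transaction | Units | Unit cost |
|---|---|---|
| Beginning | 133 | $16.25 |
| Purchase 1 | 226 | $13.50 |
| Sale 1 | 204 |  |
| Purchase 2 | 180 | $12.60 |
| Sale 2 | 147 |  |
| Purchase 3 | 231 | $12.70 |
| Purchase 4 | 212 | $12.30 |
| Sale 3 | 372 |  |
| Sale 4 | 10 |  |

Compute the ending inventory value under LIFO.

Sale 1 (204) [LIFO — newest first]: 204 @ $13.50 = $2,754.00
Sale 2 (147) [LIFO — newest first]: 147 @ $12.60 = $1,852.20
Sale 3 (372) [LIFO — newest first]: 212 @ $12.30 + 160 @ $12.70 = $4,639.60
Sale 4 (10) [LIFO — newest first]: 10 @ $12.70 = $127.00
Total COGS = $2,754.00 + $1,852.20 + $4,639.60 + $127.00 = $9,372.80
Ending inventory: 133 @ $16.25 + 22 @ $13.50 + 33 @ $12.60 + 61 @ $12.70 = $3,648.75

Ending inventory = $3,648.75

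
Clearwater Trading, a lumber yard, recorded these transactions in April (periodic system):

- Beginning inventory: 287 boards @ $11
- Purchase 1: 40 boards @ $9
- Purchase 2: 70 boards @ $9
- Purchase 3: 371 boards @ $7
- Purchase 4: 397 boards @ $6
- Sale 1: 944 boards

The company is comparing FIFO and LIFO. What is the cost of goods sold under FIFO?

COGS = $7,800

FIFO COGS: 287 @ $11 + 40 @ $9 + 70 @ $9 + 371 @ $7 + 176 @ $6 = $7,800
LIFO COGS: 397 @ $6 + 371 @ $7 + 70 @ $9 + 40 @ $9 + 66 @ $11 = $6,695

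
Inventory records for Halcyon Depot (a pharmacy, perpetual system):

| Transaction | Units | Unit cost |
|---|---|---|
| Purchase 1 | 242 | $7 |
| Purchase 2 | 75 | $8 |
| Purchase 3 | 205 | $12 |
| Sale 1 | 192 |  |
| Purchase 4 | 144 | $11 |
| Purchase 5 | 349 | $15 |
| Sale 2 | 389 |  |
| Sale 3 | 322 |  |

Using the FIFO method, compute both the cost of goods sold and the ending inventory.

Sale 1 (192) [FIFO — oldest first]: 192 @ $7 = $1,344
Sale 2 (389) [FIFO — oldest first]: 50 @ $7 + 75 @ $8 + 205 @ $12 + 59 @ $11 = $4,059
Sale 3 (322) [FIFO — oldest first]: 85 @ $11 + 237 @ $15 = $4,490
Total COGS = $1,344 + $4,059 + $4,490 = $9,893
Ending inventory: 112 @ $15 = $1,680

COGS = $9,893; ending inventory = $1,680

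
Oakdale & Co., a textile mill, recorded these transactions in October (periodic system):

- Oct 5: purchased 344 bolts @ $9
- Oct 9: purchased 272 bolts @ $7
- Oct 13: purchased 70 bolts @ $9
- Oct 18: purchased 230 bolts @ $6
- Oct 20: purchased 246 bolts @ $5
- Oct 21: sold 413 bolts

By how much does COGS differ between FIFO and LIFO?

FIFO COGS: 344 @ $9 + 69 @ $7 = $3,579
LIFO COGS: 246 @ $5 + 167 @ $6 = $2,232
Difference = |$3,579 − $2,232| = $1,347

$1,347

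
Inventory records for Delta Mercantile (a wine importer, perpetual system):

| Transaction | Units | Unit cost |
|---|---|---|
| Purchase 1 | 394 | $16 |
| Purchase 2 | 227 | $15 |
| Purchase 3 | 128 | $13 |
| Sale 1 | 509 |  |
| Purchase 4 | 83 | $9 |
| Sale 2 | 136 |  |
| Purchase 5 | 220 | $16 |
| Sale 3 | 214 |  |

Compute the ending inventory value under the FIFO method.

Ending inventory = $3,088

Sale 1 (509) [FIFO — oldest first]: 394 @ $16 + 115 @ $15 = $8,029
Sale 2 (136) [FIFO — oldest first]: 112 @ $15 + 24 @ $13 = $1,992
Sale 3 (214) [FIFO — oldest first]: 104 @ $13 + 83 @ $9 + 27 @ $16 = $2,531
Total COGS = $8,029 + $1,992 + $2,531 = $12,552
Ending inventory: 193 @ $16 = $3,088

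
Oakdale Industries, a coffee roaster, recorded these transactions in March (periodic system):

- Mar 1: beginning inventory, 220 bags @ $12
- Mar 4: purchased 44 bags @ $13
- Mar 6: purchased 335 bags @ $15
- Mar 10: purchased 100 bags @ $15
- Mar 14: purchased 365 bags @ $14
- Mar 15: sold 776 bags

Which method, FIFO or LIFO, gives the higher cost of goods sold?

LIFO

FIFO COGS: 220 @ $12 + 44 @ $13 + 335 @ $15 + 100 @ $15 + 77 @ $14 = $10,815
LIFO COGS: 365 @ $14 + 100 @ $15 + 311 @ $15 = $11,275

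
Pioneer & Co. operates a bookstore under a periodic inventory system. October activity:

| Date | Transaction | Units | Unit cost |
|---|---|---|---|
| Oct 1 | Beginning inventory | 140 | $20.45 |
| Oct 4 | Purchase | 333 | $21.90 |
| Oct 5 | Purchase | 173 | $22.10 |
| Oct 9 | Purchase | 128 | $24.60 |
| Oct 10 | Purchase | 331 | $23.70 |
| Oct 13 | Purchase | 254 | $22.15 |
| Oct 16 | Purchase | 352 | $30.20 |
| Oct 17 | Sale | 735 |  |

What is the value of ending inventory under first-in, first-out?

Ending inventory = $25,060.60

Oct 17, 735 sold [FIFO — oldest first]: 140 @ $20.45 + 333 @ $21.90 + 173 @ $22.10 + 89 @ $24.60 = $16,168.40
Ending inventory: 39 @ $24.60 + 331 @ $23.70 + 254 @ $22.15 + 352 @ $30.20 = $25,060.60
Check: goods available $41,229.00 = COGS $16,168.40 + ending $25,060.60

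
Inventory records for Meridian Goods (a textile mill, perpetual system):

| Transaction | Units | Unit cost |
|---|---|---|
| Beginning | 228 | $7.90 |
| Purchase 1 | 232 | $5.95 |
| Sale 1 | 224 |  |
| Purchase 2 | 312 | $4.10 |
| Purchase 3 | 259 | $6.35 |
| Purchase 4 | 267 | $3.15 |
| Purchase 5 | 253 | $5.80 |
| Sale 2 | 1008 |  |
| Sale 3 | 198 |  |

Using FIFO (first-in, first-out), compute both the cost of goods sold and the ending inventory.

COGS = $7,712.10; ending inventory = $701.80

Sale 1 (224) [FIFO — oldest first]: 224 @ $7.90 = $1,769.60
Sale 2 (1008) [FIFO — oldest first]: 4 @ $7.90 + 232 @ $5.95 + 312 @ $4.10 + 259 @ $6.35 + 201 @ $3.15 = $4,969.00
Sale 3 (198) [FIFO — oldest first]: 66 @ $3.15 + 132 @ $5.80 = $973.50
Total COGS = $1,769.60 + $4,969.00 + $973.50 = $7,712.10
Ending inventory: 121 @ $5.80 = $701.80
Check: goods available $8,413.90 = COGS $7,712.10 + ending $701.80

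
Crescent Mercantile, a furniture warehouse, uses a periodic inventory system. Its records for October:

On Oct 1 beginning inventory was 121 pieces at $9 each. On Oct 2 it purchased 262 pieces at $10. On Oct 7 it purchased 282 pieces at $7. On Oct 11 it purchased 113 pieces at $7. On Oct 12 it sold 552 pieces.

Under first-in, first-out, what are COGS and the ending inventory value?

COGS = $4,892; ending inventory = $1,582

Oct 12, 552 sold [FIFO — oldest first]: 121 @ $9 + 262 @ $10 + 169 @ $7 = $4,892
Ending inventory: 113 @ $7 + 113 @ $7 = $1,582
Check: goods available $6,474 = COGS $4,892 + ending $1,582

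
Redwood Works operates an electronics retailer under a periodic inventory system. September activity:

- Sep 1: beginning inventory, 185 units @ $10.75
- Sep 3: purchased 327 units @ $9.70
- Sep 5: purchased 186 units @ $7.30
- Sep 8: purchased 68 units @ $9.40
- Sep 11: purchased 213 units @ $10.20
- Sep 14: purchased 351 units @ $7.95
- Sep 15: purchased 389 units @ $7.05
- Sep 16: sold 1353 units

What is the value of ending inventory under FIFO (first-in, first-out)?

Sep 16, 1353 sold [FIFO — oldest first]: 185 @ $10.75 + 327 @ $9.70 + 186 @ $7.30 + 68 @ $9.40 + 213 @ $10.20 + 351 @ $7.95 + 23 @ $7.05 = $12,282.85
Ending inventory: 366 @ $7.05 = $2,580.30

Ending inventory = $2,580.30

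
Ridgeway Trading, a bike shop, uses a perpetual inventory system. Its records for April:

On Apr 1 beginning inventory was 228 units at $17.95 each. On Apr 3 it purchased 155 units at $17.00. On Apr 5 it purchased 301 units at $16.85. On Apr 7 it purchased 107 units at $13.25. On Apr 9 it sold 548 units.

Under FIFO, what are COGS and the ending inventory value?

COGS = $9,507.85; ending inventory = $3,709.35

Apr 9, 548 sold [FIFO — oldest first]: 228 @ $17.95 + 155 @ $17.00 + 165 @ $16.85 = $9,507.85
Ending inventory: 136 @ $16.85 + 107 @ $13.25 = $3,709.35
Check: goods available $13,217.20 = COGS $9,507.85 + ending $3,709.35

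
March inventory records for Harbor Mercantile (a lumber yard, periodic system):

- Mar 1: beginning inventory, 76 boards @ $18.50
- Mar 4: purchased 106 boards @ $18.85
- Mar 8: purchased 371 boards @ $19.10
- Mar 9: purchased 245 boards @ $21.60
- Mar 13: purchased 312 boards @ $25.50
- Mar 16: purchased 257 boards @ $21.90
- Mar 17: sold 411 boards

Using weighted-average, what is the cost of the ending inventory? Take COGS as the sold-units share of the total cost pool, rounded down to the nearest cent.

Mar 17, sell 411: 411/1367 × $29,366.50 → $8,829.28
Ending inventory (cost pool remaining) = $20,537.22
Check: goods available $29,366.50 = COGS $8,829.28 + ending $20,537.22

Ending inventory = $20,537.22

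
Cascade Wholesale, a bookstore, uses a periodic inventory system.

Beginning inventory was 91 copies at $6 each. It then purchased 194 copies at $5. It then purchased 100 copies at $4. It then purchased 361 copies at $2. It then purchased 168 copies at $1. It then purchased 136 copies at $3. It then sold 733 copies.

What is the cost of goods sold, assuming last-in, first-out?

COGS = $1,570

Sale 1 (733) [LIFO — newest first]: 136 @ $3 + 168 @ $1 + 361 @ $2 + 68 @ $4 = $1,570
Ending inventory: 91 @ $6 + 194 @ $5 + 32 @ $4 = $1,644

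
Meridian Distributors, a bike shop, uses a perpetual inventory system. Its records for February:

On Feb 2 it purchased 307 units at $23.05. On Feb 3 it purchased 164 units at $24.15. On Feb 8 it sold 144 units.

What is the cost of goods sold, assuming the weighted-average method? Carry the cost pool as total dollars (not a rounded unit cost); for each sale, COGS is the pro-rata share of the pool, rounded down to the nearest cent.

After Feb 2: 307 on hand, pool $7,076.35 (≈ $23.0500 each)
After Feb 3: 471 on hand, pool $11,036.95 (≈ $23.4330 each)
Feb 8, sell 144: 144/471 × $11,036.95 → $3,374.35
Ending inventory (cost pool remaining) = $7,662.60
Check: goods available $11,036.95 = COGS $3,374.35 + ending $7,662.60

COGS = $3,374.35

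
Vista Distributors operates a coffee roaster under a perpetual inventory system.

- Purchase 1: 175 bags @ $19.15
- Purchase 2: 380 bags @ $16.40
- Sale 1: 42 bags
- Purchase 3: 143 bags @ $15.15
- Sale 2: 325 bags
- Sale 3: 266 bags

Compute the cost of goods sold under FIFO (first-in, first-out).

COGS = $10,764.95

Sale 1 (42) [FIFO — oldest first]: 42 @ $19.15 = $804.30
Sale 2 (325) [FIFO — oldest first]: 133 @ $19.15 + 192 @ $16.40 = $5,695.75
Sale 3 (266) [FIFO — oldest first]: 188 @ $16.40 + 78 @ $15.15 = $4,264.90
Total COGS = $804.30 + $5,695.75 + $4,264.90 = $10,764.95
Ending inventory: 65 @ $15.15 = $984.75
Check: goods available $11,749.70 = COGS $10,764.95 + ending $984.75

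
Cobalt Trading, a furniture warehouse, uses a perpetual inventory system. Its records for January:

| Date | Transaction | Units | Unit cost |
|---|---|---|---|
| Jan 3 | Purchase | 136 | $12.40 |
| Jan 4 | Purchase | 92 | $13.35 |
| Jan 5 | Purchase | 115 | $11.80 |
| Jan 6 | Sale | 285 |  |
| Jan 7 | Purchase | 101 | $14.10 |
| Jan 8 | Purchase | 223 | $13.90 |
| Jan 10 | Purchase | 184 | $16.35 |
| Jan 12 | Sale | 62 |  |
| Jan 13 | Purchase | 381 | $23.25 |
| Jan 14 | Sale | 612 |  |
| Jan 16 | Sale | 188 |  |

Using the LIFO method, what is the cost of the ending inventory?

Ending inventory = $1,099.90

Jan 6, 285 sold [LIFO — newest first]: 115 @ $11.80 + 92 @ $13.35 + 78 @ $12.40 = $3,552.40
Jan 12, 62 sold [LIFO — newest first]: 62 @ $16.35 = $1,013.70
Jan 14, 612 sold [LIFO — newest first]: 381 @ $23.25 + 122 @ $16.35 + 109 @ $13.90 = $12,368.05
Jan 16, 188 sold [LIFO — newest first]: 114 @ $13.90 + 74 @ $14.10 = $2,628.00
Total COGS = $3,552.40 + $1,013.70 + $12,368.05 + $2,628.00 = $19,562.15
Ending inventory: 58 @ $12.40 + 27 @ $14.10 = $1,099.90
Check: goods available $20,662.05 = COGS $19,562.15 + ending $1,099.90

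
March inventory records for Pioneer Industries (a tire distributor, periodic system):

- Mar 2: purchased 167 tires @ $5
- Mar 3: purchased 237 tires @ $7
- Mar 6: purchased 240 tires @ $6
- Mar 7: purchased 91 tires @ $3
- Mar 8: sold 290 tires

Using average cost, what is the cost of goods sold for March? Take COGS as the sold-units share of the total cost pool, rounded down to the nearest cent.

Mar 8, sell 290: 290/735 × $4,207.00 → $1,659.90
Ending inventory (cost pool remaining) = $2,547.10

COGS = $1,659.90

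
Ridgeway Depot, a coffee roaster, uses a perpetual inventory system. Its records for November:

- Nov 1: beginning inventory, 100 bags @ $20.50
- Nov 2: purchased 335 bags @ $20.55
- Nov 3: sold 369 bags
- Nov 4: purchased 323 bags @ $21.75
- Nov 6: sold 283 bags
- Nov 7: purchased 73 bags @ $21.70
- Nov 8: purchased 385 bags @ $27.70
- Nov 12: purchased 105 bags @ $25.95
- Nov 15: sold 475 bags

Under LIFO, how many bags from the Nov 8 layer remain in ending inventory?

Nov 3, 369 sold [LIFO — newest first]: 335 @ $20.55 + 34 @ $20.50 = $7,581.25
Nov 6, 283 sold [LIFO — newest first]: 283 @ $21.75 = $6,155.25
Nov 15, 475 sold [LIFO — newest first]: 105 @ $25.95 + 370 @ $27.70 = $12,973.75
Total COGS = $7,581.25 + $6,155.25 + $12,973.75 = $26,710.25
Ending inventory: 66 @ $20.50 + 40 @ $21.75 + 73 @ $21.70 + 15 @ $27.70 = $4,222.60

15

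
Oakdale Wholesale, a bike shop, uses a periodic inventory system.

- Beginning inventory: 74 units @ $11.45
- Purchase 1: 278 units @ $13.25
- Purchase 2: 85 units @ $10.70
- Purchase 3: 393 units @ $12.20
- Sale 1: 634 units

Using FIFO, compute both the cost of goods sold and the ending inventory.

COGS = $7,843.70; ending inventory = $2,391.20

Sale 1 (634) [FIFO — oldest first]: 74 @ $11.45 + 278 @ $13.25 + 85 @ $10.70 + 197 @ $12.20 = $7,843.70
Ending inventory: 196 @ $12.20 = $2,391.20
Check: goods available $10,234.90 = COGS $7,843.70 + ending $2,391.20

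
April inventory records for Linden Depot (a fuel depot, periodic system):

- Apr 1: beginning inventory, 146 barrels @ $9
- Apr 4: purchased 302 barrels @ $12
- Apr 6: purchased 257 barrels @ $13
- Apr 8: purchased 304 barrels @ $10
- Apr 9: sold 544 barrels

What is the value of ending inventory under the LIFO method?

Apr 9, 544 sold [LIFO — newest first]: 304 @ $10 + 240 @ $13 = $6,160
Ending inventory: 146 @ $9 + 302 @ $12 + 17 @ $13 = $5,159

Ending inventory = $5,159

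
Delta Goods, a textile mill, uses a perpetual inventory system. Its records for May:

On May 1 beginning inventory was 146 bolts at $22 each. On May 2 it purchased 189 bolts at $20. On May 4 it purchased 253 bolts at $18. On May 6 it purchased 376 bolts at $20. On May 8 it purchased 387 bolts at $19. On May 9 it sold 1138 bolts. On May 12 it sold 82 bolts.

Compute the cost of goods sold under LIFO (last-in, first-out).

COGS = $23,537

May 9, 1138 sold [LIFO — newest first]: 387 @ $19 + 376 @ $20 + 253 @ $18 + 122 @ $20 = $21,867
May 12, 82 sold [LIFO — newest first]: 67 @ $20 + 15 @ $22 = $1,670
Total COGS = $21,867 + $1,670 = $23,537
Ending inventory: 131 @ $22 = $2,882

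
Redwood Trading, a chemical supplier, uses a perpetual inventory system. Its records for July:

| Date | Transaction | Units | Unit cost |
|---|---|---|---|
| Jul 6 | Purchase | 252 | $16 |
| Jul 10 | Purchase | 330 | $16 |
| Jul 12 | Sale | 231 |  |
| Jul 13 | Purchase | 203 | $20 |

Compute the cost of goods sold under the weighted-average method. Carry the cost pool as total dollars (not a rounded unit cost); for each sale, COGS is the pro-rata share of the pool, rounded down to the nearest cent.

COGS = $3,696.00

After Jul 6: 252 on hand, pool $4,032.00 (≈ $16.0000 each)
After Jul 10: 582 on hand, pool $9,312.00 (≈ $16.0000 each)
Jul 12, sell 231: 231/582 × $9,312.00 → $3,696.00
After Jul 13: 554 on hand, pool $9,676.00 (≈ $17.4657 each)
Ending inventory (cost pool remaining) = $9,676.00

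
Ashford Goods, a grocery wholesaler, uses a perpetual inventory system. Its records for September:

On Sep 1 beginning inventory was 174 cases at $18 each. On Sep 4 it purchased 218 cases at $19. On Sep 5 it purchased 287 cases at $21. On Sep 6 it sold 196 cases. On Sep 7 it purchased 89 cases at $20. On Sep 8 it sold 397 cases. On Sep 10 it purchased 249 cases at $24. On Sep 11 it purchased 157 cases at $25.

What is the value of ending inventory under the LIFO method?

Sep 6, 196 sold [LIFO — newest first]: 196 @ $21 = $4,116
Sep 8, 397 sold [LIFO — newest first]: 89 @ $20 + 91 @ $21 + 217 @ $19 = $7,814
Total COGS = $4,116 + $7,814 = $11,930
Ending inventory: 174 @ $18 + 1 @ $19 + 249 @ $24 + 157 @ $25 = $13,052

Ending inventory = $13,052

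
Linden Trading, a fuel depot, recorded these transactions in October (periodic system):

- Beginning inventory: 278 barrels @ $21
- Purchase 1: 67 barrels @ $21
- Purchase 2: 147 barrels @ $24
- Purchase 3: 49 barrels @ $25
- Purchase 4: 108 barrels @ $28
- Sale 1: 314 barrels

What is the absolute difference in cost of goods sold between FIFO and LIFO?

$1,393

FIFO COGS: 278 @ $21 + 36 @ $21 = $6,594
LIFO COGS: 108 @ $28 + 49 @ $25 + 147 @ $24 + 10 @ $21 = $7,987
Difference = |$6,594 − $7,987| = $1,393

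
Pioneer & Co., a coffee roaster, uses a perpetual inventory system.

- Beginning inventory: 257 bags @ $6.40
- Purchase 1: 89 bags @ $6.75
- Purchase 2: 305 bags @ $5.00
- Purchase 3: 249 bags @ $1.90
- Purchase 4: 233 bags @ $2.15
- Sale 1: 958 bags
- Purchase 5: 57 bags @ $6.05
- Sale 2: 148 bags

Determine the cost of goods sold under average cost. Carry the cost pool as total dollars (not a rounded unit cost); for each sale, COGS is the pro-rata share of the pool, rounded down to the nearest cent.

After Beginning: 257 on hand, pool $1,644.80 (≈ $6.4000 each)
After Purchase 1: 346 on hand, pool $2,245.55 (≈ $6.4900 each)
After Purchase 2: 651 on hand, pool $3,770.55 (≈ $5.7919 each)
After Purchase 3: 900 on hand, pool $4,243.65 (≈ $4.7152 each)
After Purchase 4: 1133 on hand, pool $4,744.60 (≈ $4.1876 each)
Sale 1, sell 958: 958/1133 × $4,744.60 → $4,011.76
After Purchase 5: 232 on hand, pool $1,077.69 (≈ $4.6452 each)
Sale 2, sell 148: 148/232 × $1,077.69 → $687.49
Total COGS = $4,011.76 + $687.49 = $4,699.25
Ending inventory (cost pool remaining) = $390.20
Check: goods available $5,089.45 = COGS $4,699.25 + ending $390.20

COGS = $4,699.25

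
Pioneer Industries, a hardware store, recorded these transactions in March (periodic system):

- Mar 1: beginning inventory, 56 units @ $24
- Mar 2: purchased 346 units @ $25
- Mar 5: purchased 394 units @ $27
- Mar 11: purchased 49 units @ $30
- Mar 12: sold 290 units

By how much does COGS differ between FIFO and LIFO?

FIFO COGS: 56 @ $24 + 234 @ $25 = $7,194
LIFO COGS: 49 @ $30 + 241 @ $27 = $7,977
Difference = |$7,194 − $7,977| = $783

$783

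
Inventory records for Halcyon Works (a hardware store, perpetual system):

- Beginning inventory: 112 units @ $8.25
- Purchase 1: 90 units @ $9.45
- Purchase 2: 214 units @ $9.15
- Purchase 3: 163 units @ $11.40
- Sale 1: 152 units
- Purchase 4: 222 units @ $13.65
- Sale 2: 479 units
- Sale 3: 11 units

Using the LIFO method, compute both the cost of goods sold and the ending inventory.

COGS = $7,252.95; ending inventory = $1,368.15

Sale 1 (152) [LIFO — newest first]: 152 @ $11.40 = $1,732.80
Sale 2 (479) [LIFO — newest first]: 222 @ $13.65 + 11 @ $11.40 + 214 @ $9.15 + 32 @ $9.45 = $5,416.20
Sale 3 (11) [LIFO — newest first]: 11 @ $9.45 = $103.95
Total COGS = $1,732.80 + $5,416.20 + $103.95 = $7,252.95
Ending inventory: 112 @ $8.25 + 47 @ $9.45 = $1,368.15
Check: goods available $8,621.10 = COGS $7,252.95 + ending $1,368.15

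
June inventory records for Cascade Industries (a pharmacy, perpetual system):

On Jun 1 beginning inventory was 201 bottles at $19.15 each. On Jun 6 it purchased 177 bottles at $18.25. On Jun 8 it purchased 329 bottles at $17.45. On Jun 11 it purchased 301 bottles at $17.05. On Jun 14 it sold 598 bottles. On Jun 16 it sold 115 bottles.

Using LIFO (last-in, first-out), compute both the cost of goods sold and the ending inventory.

COGS = $12,387.85; ending inventory = $5,564.65

Jun 14, 598 sold [LIFO — newest first]: 301 @ $17.05 + 297 @ $17.45 = $10,314.70
Jun 16, 115 sold [LIFO — newest first]: 32 @ $17.45 + 83 @ $18.25 = $2,073.15
Total COGS = $10,314.70 + $2,073.15 = $12,387.85
Ending inventory: 201 @ $19.15 + 94 @ $18.25 = $5,564.65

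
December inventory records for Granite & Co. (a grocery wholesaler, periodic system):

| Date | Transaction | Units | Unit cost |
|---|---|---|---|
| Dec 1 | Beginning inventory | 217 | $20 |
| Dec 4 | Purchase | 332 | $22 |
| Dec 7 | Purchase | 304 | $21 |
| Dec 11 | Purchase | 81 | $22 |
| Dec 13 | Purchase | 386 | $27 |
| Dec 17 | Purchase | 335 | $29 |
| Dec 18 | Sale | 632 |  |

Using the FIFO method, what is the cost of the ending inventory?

Dec 18, 632 sold [FIFO — oldest first]: 217 @ $20 + 332 @ $22 + 83 @ $21 = $13,387
Ending inventory: 221 @ $21 + 81 @ $22 + 386 @ $27 + 335 @ $29 = $26,560

Ending inventory = $26,560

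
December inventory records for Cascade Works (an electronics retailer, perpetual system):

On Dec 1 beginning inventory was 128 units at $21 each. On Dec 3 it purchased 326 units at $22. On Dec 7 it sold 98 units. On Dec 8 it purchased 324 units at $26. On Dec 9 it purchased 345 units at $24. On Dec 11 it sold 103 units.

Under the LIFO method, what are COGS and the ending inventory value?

Dec 7, 98 sold [LIFO — newest first]: 98 @ $22 = $2,156
Dec 11, 103 sold [LIFO — newest first]: 103 @ $24 = $2,472
Total COGS = $2,156 + $2,472 = $4,628
Ending inventory: 128 @ $21 + 228 @ $22 + 324 @ $26 + 242 @ $24 = $21,936

COGS = $4,628; ending inventory = $21,936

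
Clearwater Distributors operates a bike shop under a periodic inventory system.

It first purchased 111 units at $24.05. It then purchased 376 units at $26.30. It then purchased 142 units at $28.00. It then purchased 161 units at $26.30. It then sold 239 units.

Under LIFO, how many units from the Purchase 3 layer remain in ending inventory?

Sale 1 (239) [LIFO — newest first]: 161 @ $26.30 + 78 @ $28.00 = $6,418.30
Ending inventory: 111 @ $24.05 + 376 @ $26.30 + 64 @ $28.00 = $14,350.35
Check: goods available $20,768.65 = COGS $6,418.30 + ending $14,350.35

64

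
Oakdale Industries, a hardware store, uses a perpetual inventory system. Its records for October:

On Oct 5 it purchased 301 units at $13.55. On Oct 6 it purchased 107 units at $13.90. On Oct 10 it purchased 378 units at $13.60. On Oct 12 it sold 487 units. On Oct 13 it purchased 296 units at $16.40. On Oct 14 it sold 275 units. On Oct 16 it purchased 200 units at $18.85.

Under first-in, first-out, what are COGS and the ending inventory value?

Oct 12, 487 sold [FIFO — oldest first]: 301 @ $13.55 + 107 @ $13.90 + 79 @ $13.60 = $6,640.25
Oct 14, 275 sold [FIFO — oldest first]: 275 @ $13.60 = $3,740.00
Total COGS = $6,640.25 + $3,740.00 = $10,380.25
Ending inventory: 24 @ $13.60 + 296 @ $16.40 + 200 @ $18.85 = $8,950.80
Check: goods available $19,331.05 = COGS $10,380.25 + ending $8,950.80

COGS = $10,380.25; ending inventory = $8,950.80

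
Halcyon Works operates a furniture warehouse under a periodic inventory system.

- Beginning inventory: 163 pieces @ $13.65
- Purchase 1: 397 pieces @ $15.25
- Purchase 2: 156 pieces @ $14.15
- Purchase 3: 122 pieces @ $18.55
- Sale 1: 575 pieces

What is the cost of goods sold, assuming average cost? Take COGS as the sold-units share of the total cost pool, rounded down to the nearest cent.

Sale 1, sell 575: 575/838 × $12,749.70 → $8,748.30
Ending inventory (cost pool remaining) = $4,001.40
Check: goods available $12,749.70 = COGS $8,748.30 + ending $4,001.40

COGS = $8,748.30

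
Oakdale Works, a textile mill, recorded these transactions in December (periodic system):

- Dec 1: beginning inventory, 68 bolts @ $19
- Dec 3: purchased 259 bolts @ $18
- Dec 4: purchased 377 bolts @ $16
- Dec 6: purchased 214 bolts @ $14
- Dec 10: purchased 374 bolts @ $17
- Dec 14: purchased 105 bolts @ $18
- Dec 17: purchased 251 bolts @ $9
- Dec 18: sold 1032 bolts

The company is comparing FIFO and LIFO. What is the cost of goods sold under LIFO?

FIFO COGS: 68 @ $19 + 259 @ $18 + 377 @ $16 + 214 @ $14 + 114 @ $17 = $16,920
LIFO COGS: 251 @ $9 + 105 @ $18 + 374 @ $17 + 214 @ $14 + 88 @ $16 = $14,911

COGS = $14,911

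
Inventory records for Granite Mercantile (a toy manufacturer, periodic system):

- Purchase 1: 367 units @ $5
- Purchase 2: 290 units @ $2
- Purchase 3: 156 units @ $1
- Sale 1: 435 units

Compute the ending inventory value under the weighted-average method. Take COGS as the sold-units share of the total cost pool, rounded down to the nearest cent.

Sale 1, sell 435: 435/813 × $2,571.00 → $1,375.62
Ending inventory (cost pool remaining) = $1,195.38

Ending inventory = $1,195.38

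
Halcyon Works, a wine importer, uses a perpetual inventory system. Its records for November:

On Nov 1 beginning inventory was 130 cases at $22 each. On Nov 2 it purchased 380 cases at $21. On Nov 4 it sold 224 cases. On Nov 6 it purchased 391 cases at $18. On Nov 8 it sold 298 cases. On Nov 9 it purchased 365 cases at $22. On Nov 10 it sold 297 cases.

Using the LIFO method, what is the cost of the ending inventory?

Nov 4, 224 sold [LIFO — newest first]: 224 @ $21 = $4,704
Nov 8, 298 sold [LIFO — newest first]: 298 @ $18 = $5,364
Nov 10, 297 sold [LIFO — newest first]: 297 @ $22 = $6,534
Total COGS = $4,704 + $5,364 + $6,534 = $16,602
Ending inventory: 130 @ $22 + 156 @ $21 + 93 @ $18 + 68 @ $22 = $9,306
Check: goods available $25,908 = COGS $16,602 + ending $9,306

Ending inventory = $9,306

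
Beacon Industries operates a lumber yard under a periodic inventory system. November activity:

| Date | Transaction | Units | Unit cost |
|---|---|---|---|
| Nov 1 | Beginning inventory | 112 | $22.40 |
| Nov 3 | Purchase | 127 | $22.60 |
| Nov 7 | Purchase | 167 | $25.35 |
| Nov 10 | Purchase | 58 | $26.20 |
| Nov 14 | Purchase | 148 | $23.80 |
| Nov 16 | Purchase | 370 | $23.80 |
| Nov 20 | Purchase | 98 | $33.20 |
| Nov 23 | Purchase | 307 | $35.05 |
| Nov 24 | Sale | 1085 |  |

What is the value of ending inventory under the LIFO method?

Ending inventory = $6,976.05

Nov 24, 1085 sold [LIFO — newest first]: 307 @ $35.05 + 98 @ $33.20 + 370 @ $23.80 + 148 @ $23.80 + 58 @ $26.20 + 104 @ $25.35 = $30,498.35
Ending inventory: 112 @ $22.40 + 127 @ $22.60 + 63 @ $25.35 = $6,976.05
Check: goods available $37,474.40 = COGS $30,498.35 + ending $6,976.05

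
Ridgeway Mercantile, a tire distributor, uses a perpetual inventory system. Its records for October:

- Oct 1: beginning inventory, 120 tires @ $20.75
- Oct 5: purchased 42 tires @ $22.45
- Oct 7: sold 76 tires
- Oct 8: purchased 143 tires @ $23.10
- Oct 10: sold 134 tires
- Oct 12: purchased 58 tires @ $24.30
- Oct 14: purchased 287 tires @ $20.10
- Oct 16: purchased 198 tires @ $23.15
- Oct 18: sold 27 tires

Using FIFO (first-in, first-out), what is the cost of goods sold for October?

Oct 7, 76 sold [FIFO — oldest first]: 76 @ $20.75 = $1,577.00
Oct 10, 134 sold [FIFO — oldest first]: 44 @ $20.75 + 42 @ $22.45 + 48 @ $23.10 = $2,964.70
Oct 18, 27 sold [FIFO — oldest first]: 27 @ $23.10 = $623.70
Total COGS = $1,577.00 + $2,964.70 + $623.70 = $5,165.40
Ending inventory: 68 @ $23.10 + 58 @ $24.30 + 287 @ $20.10 + 198 @ $23.15 = $13,332.60

COGS = $5,165.40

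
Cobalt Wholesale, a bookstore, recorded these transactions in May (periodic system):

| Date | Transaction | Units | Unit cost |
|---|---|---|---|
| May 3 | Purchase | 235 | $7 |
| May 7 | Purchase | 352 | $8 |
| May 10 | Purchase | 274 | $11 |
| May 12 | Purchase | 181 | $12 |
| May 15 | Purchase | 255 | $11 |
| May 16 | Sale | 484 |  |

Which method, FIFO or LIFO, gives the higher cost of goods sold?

LIFO

FIFO COGS: 235 @ $7 + 249 @ $8 = $3,637
LIFO COGS: 255 @ $11 + 181 @ $12 + 48 @ $11 = $5,505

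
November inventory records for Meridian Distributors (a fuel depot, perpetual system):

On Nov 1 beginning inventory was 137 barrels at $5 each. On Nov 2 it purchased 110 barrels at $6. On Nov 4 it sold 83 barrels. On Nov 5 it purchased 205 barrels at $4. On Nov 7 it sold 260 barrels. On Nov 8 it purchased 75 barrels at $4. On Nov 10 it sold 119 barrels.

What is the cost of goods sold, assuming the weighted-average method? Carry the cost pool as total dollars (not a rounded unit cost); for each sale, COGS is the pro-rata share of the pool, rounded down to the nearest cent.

After Nov 1: 137 on hand, pool $685.00 (≈ $5.0000 each)
After Nov 2: 247 on hand, pool $1,345.00 (≈ $5.4453 each)
Nov 4, sell 83: 83/247 × $1,345.00 → $451.96
After Nov 5: 369 on hand, pool $1,713.04 (≈ $4.6424 each)
Nov 7, sell 260: 260/369 × $1,713.04 → $1,207.02
After Nov 8: 184 on hand, pool $806.02 (≈ $4.3805 each)
Nov 10, sell 119: 119/184 × $806.02 → $521.28
Total COGS = $451.96 + $1,207.02 + $521.28 = $2,180.26
Ending inventory (cost pool remaining) = $284.74

COGS = $2,180.26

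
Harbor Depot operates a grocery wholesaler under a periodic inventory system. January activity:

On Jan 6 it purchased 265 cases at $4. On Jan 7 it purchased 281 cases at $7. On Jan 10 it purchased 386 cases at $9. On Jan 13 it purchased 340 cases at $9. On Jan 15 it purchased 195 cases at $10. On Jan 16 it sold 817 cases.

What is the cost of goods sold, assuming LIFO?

COGS = $7,548

Jan 16, 817 sold [LIFO — newest first]: 195 @ $10 + 340 @ $9 + 282 @ $9 = $7,548
Ending inventory: 265 @ $4 + 281 @ $7 + 104 @ $9 = $3,963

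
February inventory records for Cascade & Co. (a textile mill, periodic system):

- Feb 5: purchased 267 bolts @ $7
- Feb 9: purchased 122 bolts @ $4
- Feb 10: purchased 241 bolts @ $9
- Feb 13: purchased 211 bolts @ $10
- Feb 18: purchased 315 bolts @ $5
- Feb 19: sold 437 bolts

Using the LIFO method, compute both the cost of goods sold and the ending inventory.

COGS = $2,795; ending inventory = $5,416

Feb 19, 437 sold [LIFO — newest first]: 315 @ $5 + 122 @ $10 = $2,795
Ending inventory: 267 @ $7 + 122 @ $4 + 241 @ $9 + 89 @ $10 = $5,416
Check: goods available $8,211 = COGS $2,795 + ending $5,416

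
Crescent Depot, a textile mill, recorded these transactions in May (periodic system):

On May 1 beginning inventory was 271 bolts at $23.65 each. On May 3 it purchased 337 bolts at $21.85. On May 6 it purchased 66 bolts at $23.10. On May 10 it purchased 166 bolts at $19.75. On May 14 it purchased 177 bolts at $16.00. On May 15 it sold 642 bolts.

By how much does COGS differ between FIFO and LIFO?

FIFO COGS: 271 @ $23.65 + 337 @ $21.85 + 34 @ $23.10 = $14,558.00
LIFO COGS: 177 @ $16.00 + 166 @ $19.75 + 66 @ $23.10 + 233 @ $21.85 = $12,726.15
Difference = |$14,558.00 − $12,726.15| = $1,831.85

$1,831.85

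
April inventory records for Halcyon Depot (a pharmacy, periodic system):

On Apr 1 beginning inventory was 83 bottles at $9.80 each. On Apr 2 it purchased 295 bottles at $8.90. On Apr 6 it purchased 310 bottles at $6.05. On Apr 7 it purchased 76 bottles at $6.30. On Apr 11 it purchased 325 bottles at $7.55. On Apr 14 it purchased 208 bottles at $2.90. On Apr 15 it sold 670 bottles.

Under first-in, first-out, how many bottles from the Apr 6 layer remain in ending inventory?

18

Apr 15, 670 sold [FIFO — oldest first]: 83 @ $9.80 + 295 @ $8.90 + 292 @ $6.05 = $5,205.50
Ending inventory: 18 @ $6.05 + 76 @ $6.30 + 325 @ $7.55 + 208 @ $2.90 = $3,644.65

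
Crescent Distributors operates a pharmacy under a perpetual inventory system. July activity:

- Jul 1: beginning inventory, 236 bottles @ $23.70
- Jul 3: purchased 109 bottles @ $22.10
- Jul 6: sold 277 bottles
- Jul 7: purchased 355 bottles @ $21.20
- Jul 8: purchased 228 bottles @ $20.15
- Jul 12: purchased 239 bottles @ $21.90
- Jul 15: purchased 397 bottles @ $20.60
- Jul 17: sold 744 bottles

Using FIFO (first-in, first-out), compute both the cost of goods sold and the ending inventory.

Jul 6, 277 sold [FIFO — oldest first]: 236 @ $23.70 + 41 @ $22.10 = $6,499.30
Jul 17, 744 sold [FIFO — oldest first]: 68 @ $22.10 + 355 @ $21.20 + 228 @ $20.15 + 93 @ $21.90 = $15,659.70
Total COGS = $6,499.30 + $15,659.70 = $22,159.00
Ending inventory: 146 @ $21.90 + 397 @ $20.60 = $11,375.60
Check: goods available $33,534.60 = COGS $22,159.00 + ending $11,375.60

COGS = $22,159.00; ending inventory = $11,375.60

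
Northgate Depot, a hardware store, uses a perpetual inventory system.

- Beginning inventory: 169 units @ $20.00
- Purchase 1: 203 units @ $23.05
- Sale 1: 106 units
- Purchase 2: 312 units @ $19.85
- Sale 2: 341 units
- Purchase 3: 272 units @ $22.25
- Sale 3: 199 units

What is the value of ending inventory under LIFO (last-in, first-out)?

Sale 1 (106) [LIFO — newest first]: 106 @ $23.05 = $2,443.30
Sale 2 (341) [LIFO — newest first]: 312 @ $19.85 + 29 @ $23.05 = $6,861.65
Sale 3 (199) [LIFO — newest first]: 199 @ $22.25 = $4,427.75
Total COGS = $2,443.30 + $6,861.65 + $4,427.75 = $13,732.70
Ending inventory: 169 @ $20.00 + 68 @ $23.05 + 73 @ $22.25 = $6,571.65

Ending inventory = $6,571.65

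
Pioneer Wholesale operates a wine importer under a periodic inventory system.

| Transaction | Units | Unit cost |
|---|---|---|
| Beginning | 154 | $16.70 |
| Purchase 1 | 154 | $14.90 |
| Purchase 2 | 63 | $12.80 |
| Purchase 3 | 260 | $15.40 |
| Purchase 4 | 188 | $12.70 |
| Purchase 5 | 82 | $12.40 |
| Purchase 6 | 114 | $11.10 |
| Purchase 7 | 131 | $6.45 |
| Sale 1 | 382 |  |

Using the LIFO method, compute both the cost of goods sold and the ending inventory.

Sale 1 (382) [LIFO — newest first]: 131 @ $6.45 + 114 @ $11.10 + 82 @ $12.40 + 55 @ $12.70 = $3,825.65
Ending inventory: 154 @ $16.70 + 154 @ $14.90 + 63 @ $12.80 + 260 @ $15.40 + 133 @ $12.70 = $11,365.90

COGS = $3,825.65; ending inventory = $11,365.90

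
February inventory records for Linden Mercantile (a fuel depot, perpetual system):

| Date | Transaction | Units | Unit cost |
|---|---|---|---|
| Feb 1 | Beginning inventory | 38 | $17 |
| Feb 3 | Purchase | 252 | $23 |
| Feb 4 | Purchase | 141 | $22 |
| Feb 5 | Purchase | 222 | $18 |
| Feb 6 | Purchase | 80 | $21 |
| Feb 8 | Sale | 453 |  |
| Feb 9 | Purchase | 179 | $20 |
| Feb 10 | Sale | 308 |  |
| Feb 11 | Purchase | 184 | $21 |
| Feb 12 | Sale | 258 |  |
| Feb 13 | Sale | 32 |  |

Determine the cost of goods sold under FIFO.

COGS = $21,719

Feb 8, 453 sold [FIFO — oldest first]: 38 @ $17 + 252 @ $23 + 141 @ $22 + 22 @ $18 = $9,940
Feb 10, 308 sold [FIFO — oldest first]: 200 @ $18 + 80 @ $21 + 28 @ $20 = $5,840
Feb 12, 258 sold [FIFO — oldest first]: 151 @ $20 + 107 @ $21 = $5,267
Feb 13, 32 sold [FIFO — oldest first]: 32 @ $21 = $672
Total COGS = $9,940 + $5,840 + $5,267 + $672 = $21,719
Ending inventory: 45 @ $21 = $945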